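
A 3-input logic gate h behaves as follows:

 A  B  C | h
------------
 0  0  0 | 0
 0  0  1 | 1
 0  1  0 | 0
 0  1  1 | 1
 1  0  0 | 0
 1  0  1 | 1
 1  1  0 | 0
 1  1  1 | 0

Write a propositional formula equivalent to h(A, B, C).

The 1-rows are (0,0,1), (0,1,1), (1,0,1). Each contributes one minterm — ¬A·¬B·C; ¬A·B·C; A·¬B·C — and their disjunction is a sum-of-products form of h.

h(A, B, C) = (((A' · B') · C) + ((A' · B) · C)) + ((A · B') · C)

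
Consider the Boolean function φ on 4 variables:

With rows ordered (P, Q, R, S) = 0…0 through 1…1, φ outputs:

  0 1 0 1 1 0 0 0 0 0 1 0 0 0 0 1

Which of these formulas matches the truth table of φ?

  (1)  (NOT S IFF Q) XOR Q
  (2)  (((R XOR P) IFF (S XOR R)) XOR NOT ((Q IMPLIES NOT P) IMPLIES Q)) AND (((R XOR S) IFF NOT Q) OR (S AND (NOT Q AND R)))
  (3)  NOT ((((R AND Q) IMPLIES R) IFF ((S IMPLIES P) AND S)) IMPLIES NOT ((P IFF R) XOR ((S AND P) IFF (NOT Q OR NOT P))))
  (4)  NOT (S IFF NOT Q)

(1) fails at (0,1,0,0): the formula yields 0, φ is 1.
(3) fails at (0,0,0,1): the formula yields 0, φ is 1.
(4) fails at (0,0,0,0): the formula yields 1, φ is 0.
Only (2) survives; checking it on all 16 rows confirms it matches φ.

2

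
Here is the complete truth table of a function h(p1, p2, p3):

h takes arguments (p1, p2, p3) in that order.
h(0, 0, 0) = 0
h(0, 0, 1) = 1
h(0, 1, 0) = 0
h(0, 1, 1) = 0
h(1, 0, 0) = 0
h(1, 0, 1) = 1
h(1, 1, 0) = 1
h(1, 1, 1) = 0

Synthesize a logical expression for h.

h(p1, p2, p3) = (((not p1 and not p2) and p3) or ((p1 and not p2) and p3)) or ((p1 and p2) and not p3)

h=1 on 3 inputs: (0,0,1), (1,0,1), (1,1,0). Reading each as a conjunction of literals (¬p1·¬p2·p3, p1·¬p2·p3, p1·p2·¬p3) and taking the OR gives the canonical DNF.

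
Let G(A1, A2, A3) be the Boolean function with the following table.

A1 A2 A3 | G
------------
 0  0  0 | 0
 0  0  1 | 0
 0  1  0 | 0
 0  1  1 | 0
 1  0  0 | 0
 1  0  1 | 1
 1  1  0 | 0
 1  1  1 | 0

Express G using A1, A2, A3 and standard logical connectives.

G(A1, A2, A3) = (A1 AND NOT A2) AND A3

G is 1 on exactly one input, (1,0,1), whose minterm is A1·¬A2·A3. So G is just that conjunction.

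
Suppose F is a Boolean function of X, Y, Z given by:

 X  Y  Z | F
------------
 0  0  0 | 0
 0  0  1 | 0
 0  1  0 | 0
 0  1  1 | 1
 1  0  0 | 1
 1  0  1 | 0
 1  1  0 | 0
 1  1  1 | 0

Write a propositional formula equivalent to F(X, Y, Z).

F(X, Y, Z) = ((¬X ∧ Y) ∧ Z) ∨ ((X ∧ ¬Y) ∧ ¬Z)

Collect the rows where F=1 — (0,1,1), (1,0,0) — and write one minterm per row: ¬X·Y·Z, X·¬Y·¬Z. Their union (logical OR) reproduces the table exactly.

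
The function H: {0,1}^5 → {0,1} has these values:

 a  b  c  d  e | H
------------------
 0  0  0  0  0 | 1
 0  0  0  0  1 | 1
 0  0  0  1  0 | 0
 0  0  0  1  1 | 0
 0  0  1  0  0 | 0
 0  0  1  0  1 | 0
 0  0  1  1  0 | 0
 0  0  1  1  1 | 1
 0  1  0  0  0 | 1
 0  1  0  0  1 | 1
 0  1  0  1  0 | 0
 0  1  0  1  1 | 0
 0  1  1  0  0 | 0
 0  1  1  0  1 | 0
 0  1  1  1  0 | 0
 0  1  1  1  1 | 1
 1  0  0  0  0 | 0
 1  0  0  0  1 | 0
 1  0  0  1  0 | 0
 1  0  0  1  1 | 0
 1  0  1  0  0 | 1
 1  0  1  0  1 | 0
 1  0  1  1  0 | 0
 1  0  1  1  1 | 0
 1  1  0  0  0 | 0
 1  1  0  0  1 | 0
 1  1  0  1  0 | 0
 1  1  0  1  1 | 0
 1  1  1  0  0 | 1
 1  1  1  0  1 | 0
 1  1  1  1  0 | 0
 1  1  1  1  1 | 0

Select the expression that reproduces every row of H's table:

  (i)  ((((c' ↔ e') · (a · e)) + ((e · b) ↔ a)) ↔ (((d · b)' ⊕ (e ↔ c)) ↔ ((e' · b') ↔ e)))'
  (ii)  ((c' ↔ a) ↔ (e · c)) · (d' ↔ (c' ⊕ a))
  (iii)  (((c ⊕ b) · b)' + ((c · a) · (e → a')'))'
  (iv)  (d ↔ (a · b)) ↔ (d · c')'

ii

(i) fails at (0,0,0,0,0): the formula yields 0, H is 1.
(iii) fails at (0,0,0,0,0): the formula yields 0, H is 1.
(iv) fails at (0,0,0,1,0): the formula yields 1, H is 0.
That leaves (ii). Evaluating it on every row reproduces the table of H exactly.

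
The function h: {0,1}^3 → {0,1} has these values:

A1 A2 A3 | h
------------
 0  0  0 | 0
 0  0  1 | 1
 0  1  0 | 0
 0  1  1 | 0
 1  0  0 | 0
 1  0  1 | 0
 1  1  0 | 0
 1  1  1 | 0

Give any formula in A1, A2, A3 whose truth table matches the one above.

Only row (0,0,1) gives 1. That row's minterm ¬A1·¬A2·A3 is h directly.

h(A1, A2, A3) = (A1' · A2') · A3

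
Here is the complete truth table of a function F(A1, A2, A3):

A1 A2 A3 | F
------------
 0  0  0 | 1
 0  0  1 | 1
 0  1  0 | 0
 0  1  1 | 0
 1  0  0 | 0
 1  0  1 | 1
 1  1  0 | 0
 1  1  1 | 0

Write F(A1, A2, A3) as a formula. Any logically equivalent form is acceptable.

F(A1, A2, A3) = (((NOT A1 AND NOT A2) AND NOT A3) OR ((NOT A1 AND NOT A2) AND A3)) OR ((A1 AND NOT A2) AND A3)

The 1-rows are (0,0,0), (0,0,1), (1,0,1). Each contributes one minterm — ¬A1·¬A2·¬A3; ¬A1·¬A2·A3; A1·¬A2·A3 — and their disjunction is a sum-of-products form of F.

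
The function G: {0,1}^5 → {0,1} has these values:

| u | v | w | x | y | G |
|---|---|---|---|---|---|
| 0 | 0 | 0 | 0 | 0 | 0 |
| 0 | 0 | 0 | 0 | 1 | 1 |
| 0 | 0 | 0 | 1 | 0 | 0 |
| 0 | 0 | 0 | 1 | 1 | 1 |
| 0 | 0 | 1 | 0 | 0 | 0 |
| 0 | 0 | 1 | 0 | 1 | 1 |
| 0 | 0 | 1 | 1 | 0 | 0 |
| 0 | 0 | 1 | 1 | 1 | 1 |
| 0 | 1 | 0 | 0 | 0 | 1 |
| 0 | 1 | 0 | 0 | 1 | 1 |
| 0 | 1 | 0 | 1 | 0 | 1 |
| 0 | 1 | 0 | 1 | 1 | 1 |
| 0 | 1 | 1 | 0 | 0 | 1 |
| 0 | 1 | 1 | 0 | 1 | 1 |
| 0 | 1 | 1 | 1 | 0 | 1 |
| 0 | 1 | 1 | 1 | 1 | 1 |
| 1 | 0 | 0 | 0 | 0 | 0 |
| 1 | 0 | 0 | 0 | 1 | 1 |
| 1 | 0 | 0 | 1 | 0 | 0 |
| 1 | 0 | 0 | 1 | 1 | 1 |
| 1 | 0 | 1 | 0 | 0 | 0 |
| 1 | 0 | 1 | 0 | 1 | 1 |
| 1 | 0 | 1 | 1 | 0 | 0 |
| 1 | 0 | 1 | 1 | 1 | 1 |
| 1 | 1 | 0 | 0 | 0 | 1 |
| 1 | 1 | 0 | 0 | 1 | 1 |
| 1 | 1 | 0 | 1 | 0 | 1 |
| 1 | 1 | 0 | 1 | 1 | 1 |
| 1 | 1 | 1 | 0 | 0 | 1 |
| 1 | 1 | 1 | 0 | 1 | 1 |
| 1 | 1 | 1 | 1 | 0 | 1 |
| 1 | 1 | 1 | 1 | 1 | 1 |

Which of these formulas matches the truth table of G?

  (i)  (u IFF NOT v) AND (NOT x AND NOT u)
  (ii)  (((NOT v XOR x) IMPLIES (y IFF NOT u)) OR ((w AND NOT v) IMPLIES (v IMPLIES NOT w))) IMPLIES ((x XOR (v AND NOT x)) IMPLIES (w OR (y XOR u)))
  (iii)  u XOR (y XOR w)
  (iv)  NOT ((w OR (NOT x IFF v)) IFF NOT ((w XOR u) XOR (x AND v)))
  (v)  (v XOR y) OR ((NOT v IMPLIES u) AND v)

v

(i): at (0,0,0,0,1) it gives 0, but G = 1 — eliminated.
(ii): at (0,0,0,0,0) it gives 1, but G = 0 — eliminated.
(iii): at (0,0,1,0,0) it gives 1, but G = 0 — eliminated.
(iv): at (0,0,0,0,0) it gives 1, but G = 0 — eliminated.
(v) is the remaining candidate, and it agrees with G on all 32 inputs.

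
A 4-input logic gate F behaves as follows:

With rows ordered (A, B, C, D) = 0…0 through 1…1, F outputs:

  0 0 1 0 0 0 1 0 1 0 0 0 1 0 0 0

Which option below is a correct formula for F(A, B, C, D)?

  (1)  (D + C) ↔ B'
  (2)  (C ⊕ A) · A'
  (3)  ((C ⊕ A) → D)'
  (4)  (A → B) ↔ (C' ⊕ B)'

(1) disagrees with F on (0,0,0,1) (formula → 1, table → 0); rule it out.
(2) disagrees with F on (0,0,1,1) (formula → 1, table → 0); rule it out.
(4) disagrees with F on (0,0,1,1) (formula → 1, table → 0); rule it out.
Only (3) survives; checking it on all 16 rows confirms it matches F.

3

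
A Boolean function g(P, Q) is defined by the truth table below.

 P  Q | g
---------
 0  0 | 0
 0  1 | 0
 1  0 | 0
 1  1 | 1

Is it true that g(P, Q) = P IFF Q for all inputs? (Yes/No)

No

Evaluate P IFF Q on each row and compare to g:
  P=0, Q=0: formula gives 1, but g = 0 ✗
Row (0,0) is a counterexample, so the formula is not equivalent to g.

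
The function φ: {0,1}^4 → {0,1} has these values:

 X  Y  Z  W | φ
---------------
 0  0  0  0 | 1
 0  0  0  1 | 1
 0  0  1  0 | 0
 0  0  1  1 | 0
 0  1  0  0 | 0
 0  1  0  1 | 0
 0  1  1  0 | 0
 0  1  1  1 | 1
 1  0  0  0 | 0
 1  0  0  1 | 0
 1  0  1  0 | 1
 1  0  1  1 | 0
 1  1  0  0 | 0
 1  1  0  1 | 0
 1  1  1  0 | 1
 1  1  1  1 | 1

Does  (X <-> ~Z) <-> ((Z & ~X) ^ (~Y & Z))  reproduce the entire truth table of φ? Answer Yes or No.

No

Check the formula against φ row by row:
  X=0, Y=0, Z=0, W=0: formula gives 1, φ = 1 ✓
  X=0, Y=0, Z=0, W=1: formula gives 1, φ = 1 ✓
  X=0, Y=0, Z=1, W=0: formula gives 0, φ = 0 ✓
  X=0, Y=0, Z=1, W=1: formula gives 0, φ = 0 ✓
  X=0, Y=1, Z=0, W=0: formula gives 1, but φ = 0 ✗
Row (0,1,0,0) is a counterexample, so the formula is not equivalent to φ.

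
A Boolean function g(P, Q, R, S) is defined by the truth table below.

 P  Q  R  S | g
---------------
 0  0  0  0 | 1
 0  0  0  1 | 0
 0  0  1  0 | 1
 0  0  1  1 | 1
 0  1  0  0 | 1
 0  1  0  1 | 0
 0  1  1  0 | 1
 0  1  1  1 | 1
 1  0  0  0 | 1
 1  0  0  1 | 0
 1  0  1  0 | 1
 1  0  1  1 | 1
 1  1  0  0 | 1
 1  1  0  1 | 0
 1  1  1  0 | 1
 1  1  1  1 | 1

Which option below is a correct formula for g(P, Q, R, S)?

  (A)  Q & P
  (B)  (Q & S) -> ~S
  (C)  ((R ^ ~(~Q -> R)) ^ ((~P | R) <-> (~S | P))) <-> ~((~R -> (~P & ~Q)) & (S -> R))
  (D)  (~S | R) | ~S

(A): at (0,0,0,0) it gives 0, but g = 1 — eliminated.
(B): at (0,0,0,1) it gives 1, but g = 0 — eliminated.
(C): at (0,0,0,1) it gives 1, but g = 0 — eliminated.
That leaves (D). Evaluating it on every row reproduces the table of g exactly.

D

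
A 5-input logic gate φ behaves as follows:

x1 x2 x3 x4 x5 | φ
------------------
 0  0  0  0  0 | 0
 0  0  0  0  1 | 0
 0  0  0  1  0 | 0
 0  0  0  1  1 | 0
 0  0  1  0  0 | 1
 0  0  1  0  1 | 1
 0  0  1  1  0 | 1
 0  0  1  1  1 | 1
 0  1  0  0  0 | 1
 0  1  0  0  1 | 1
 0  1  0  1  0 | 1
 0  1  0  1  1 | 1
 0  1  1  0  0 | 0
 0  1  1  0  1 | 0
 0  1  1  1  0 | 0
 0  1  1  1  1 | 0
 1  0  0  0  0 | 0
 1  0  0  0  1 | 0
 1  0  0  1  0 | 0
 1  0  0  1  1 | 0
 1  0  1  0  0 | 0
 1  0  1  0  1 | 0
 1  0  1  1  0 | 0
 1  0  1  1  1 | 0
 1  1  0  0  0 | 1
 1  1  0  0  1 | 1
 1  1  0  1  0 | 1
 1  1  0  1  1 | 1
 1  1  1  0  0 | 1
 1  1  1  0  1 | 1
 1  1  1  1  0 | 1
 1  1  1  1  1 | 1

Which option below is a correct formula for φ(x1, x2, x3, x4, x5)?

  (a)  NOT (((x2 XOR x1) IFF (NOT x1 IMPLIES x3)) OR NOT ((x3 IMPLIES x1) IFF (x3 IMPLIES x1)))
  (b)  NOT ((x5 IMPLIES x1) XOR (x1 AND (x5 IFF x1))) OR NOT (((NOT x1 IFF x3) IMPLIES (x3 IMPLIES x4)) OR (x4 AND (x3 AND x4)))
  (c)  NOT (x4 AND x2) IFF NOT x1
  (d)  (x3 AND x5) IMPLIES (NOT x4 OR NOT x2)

(b) disagrees with φ on (0,0,0,0,1) (formula → 1, table → 0); rule it out.
(c) disagrees with φ on (0,0,0,0,0) (formula → 1, table → 0); rule it out.
(d) disagrees with φ on (0,0,0,0,0) (formula → 1, table → 0); rule it out.
Only (a) survives; checking it on all 32 rows confirms it matches φ.

a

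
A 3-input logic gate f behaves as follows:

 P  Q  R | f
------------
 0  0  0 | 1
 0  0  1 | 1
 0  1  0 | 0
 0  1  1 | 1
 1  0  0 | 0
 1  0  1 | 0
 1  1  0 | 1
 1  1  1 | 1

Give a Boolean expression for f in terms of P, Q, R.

f(P, Q, R) = not ((((not P and Q) and not R) or ((P and not Q) and not R)) or ((P and not Q) and R))

f is 0 on only 3 rows — (0,1,0), (1,0,0), (1,0,1). Writing each as a minterm (¬P·Q·¬R, P·¬Q·¬R, P·¬Q·R) and OR-ing them characterizes exactly where f=0, so f is the negation of that disjunction.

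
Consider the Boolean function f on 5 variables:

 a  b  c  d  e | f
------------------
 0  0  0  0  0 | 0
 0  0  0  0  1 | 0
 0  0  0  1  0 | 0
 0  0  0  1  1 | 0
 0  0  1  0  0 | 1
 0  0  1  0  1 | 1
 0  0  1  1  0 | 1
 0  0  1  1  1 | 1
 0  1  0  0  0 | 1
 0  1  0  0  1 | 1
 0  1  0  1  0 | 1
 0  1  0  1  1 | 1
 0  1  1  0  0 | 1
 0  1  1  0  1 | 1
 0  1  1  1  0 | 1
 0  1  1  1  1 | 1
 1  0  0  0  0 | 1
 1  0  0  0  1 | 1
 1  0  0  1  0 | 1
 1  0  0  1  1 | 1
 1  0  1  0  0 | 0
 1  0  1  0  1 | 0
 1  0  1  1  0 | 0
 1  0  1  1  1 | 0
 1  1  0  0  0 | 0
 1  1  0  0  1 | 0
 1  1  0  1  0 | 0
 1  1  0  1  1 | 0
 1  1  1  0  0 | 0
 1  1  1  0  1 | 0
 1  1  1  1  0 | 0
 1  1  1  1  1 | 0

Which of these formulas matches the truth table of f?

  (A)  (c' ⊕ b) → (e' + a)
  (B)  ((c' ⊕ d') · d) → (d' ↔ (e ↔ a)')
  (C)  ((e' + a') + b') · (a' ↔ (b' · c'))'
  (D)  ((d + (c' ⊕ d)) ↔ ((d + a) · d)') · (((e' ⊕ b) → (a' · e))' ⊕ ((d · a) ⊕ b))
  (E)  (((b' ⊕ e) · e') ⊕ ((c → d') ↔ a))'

C

(A) disagrees with f on (0,0,0,0,0) (formula → 1, table → 0); rule it out.
(B) disagrees with f on (0,0,0,0,0) (formula → 1, table → 0); rule it out.
(D) disagrees with f on (0,0,0,0,0) (formula → 1, table → 0); rule it out.
(E) disagrees with f on (0,0,0,0,1) (formula → 1, table → 0); rule it out.
(C) is the remaining candidate, and it agrees with f on all 32 inputs.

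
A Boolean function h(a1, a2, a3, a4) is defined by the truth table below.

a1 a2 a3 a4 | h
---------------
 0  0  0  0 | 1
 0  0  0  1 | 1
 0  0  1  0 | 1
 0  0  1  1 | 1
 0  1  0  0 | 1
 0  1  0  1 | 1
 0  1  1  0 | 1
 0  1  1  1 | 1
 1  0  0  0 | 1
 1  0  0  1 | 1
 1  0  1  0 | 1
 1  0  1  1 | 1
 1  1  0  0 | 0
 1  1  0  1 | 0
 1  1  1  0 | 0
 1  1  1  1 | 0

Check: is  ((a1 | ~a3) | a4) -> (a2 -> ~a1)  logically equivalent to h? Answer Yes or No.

Yes

Check the formula against h row by row:
  a1=0, a2=0, a3=0, a4=0: formula gives 1, h = 1 ✓
  a1=0, a2=0, a3=0, a4=1: formula gives 1, h = 1 ✓
  a1=0, a2=0, a3=1, a4=0: formula gives 1, h = 1 ✓
  a1=0, a2=0, a3=1, a4=1: formula gives 1, h = 1 ✓
  … (the remaining 12 rows also agree.)
Every row agrees, so the formula is equivalent.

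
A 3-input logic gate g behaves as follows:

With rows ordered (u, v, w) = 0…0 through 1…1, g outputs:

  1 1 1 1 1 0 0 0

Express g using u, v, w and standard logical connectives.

g(u, v, w) = not ((((u and not v) and w) or ((u and v) and not w)) or ((u and v) and w))

g is 0 on only 3 rows — (1,0,1), (1,1,0), (1,1,1). Writing each as a minterm (u·¬v·w, u·v·¬w, u·v·w) and OR-ing them characterizes exactly where g=0, so g is the negation of that disjunction.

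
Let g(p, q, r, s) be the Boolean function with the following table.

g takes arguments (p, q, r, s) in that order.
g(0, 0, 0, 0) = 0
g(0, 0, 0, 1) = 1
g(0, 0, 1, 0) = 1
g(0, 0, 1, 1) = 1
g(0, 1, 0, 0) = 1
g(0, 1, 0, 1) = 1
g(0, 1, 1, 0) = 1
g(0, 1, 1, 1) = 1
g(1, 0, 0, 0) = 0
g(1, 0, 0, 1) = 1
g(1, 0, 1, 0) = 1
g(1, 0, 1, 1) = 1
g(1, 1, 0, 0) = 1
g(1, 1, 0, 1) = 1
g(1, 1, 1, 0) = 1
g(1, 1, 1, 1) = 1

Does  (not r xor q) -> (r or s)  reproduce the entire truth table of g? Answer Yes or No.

Check the formula against g row by row:
  p=0, q=0, r=0, s=0: formula gives 0, g = 0 ✓
  p=0, q=0, r=0, s=1: formula gives 1, g = 1 ✓
  p=0, q=0, r=1, s=0: formula gives 1, g = 1 ✓
  p=0, q=0, r=1, s=1: formula gives 1, g = 1 ✓
  …and likewise for the remaining 12 rows.
Every row agrees, so the formula is equivalent.

Yes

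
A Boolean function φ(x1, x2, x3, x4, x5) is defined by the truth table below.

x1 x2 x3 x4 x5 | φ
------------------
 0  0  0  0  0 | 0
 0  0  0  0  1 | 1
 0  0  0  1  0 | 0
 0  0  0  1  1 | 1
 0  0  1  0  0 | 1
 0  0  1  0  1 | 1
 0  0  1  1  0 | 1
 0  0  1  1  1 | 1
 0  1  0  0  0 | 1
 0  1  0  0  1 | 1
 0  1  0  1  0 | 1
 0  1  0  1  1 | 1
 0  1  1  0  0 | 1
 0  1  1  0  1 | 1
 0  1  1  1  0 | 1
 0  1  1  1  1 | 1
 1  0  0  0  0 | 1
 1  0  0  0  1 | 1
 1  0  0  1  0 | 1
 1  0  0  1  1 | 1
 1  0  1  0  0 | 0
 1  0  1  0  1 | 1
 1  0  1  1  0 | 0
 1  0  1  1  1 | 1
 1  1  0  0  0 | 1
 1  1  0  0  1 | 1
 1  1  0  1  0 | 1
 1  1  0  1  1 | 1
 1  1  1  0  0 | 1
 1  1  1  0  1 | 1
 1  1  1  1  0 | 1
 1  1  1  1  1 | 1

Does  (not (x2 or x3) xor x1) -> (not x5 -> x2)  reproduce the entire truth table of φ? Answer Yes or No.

Test each input against both φ and the formula:
  x1=0, x2=0, x3=0, x4=0, x5=0: formula gives 0, φ = 0 ✓
  x1=0, x2=0, x3=0, x4=0, x5=1: formula gives 1, φ = 1 ✓
  x1=0, x2=0, x3=0, x4=1, x5=0: formula gives 0, φ = 0 ✓
  x1=0, x2=0, x3=0, x4=1, x5=1: formula gives 1, φ = 1 ✓
  … (the remaining 28 rows also agree.)
Every row agrees, so the formula is equivalent.

Yes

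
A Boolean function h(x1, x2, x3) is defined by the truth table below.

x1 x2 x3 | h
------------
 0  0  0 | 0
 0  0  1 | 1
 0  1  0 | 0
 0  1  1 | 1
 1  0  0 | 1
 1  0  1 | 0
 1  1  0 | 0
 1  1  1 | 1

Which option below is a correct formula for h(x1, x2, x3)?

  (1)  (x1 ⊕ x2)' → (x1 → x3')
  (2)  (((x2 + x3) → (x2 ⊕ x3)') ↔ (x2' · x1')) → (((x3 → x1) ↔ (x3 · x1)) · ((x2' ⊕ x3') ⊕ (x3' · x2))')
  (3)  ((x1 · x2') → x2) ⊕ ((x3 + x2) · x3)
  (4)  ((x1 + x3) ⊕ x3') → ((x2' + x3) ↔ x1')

2

(1) disagrees with h on (0,0,0) (formula → 1, table → 0); rule it out.
(3) disagrees with h on (0,0,0) (formula → 1, table → 0); rule it out.
(4) disagrees with h on (0,0,0) (formula → 1, table → 0); rule it out.
(2) is the remaining candidate, and it agrees with h on all 8 inputs.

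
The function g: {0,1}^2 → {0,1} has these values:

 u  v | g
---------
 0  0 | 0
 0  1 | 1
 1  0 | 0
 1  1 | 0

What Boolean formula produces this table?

g(u, v) = u' · v

1 only at (0,1): NOT u AND v.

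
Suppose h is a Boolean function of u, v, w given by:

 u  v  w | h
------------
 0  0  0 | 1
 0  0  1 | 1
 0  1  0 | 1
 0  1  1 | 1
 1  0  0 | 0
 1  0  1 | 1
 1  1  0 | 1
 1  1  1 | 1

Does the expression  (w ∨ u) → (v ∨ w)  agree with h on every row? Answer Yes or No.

Yes

Test each input against both h and the formula:
  u=0, v=0, w=0: formula gives 1, h = 1 ✓
  u=0, v=0, w=1: formula gives 1, h = 1 ✓
  u=0, v=1, w=0: formula gives 1, h = 1 ✓
  u=0, v=1, w=1: formula gives 1, h = 1 ✓
  u=1, v=0, w=0: formula gives 0, h = 0 ✓
  … (the remaining 3 rows also agree.)
Every row agrees, so the formula is equivalent.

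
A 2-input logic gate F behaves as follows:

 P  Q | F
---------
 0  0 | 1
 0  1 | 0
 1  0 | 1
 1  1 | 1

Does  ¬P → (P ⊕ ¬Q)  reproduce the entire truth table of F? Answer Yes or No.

Check the formula against F row by row:
  P=0, Q=0: formula gives 1, F = 1 ✓
  P=0, Q=1: formula gives 0, F = 0 ✓
  P=1, Q=0: formula gives 1, F = 1 ✓
  P=1, Q=1: formula gives 1, F = 1 ✓
Every row agrees, so the formula is equivalent.

Yes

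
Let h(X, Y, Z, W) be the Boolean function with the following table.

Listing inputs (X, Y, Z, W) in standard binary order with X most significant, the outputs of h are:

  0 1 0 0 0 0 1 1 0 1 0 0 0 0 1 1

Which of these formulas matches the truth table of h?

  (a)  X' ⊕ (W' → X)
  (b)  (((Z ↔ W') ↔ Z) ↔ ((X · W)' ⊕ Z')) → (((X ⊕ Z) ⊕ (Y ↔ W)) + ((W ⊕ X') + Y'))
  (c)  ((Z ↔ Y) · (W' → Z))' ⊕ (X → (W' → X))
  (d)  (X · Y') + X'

c

(a): at (0,0,0,0) it gives 1, but h = 0 — eliminated.
(b): at (0,0,0,0) it gives 1, but h = 0 — eliminated.
(d): at (0,0,0,0) it gives 1, but h = 0 — eliminated.
That leaves (c). Evaluating it on every row reproduces the table of h exactly.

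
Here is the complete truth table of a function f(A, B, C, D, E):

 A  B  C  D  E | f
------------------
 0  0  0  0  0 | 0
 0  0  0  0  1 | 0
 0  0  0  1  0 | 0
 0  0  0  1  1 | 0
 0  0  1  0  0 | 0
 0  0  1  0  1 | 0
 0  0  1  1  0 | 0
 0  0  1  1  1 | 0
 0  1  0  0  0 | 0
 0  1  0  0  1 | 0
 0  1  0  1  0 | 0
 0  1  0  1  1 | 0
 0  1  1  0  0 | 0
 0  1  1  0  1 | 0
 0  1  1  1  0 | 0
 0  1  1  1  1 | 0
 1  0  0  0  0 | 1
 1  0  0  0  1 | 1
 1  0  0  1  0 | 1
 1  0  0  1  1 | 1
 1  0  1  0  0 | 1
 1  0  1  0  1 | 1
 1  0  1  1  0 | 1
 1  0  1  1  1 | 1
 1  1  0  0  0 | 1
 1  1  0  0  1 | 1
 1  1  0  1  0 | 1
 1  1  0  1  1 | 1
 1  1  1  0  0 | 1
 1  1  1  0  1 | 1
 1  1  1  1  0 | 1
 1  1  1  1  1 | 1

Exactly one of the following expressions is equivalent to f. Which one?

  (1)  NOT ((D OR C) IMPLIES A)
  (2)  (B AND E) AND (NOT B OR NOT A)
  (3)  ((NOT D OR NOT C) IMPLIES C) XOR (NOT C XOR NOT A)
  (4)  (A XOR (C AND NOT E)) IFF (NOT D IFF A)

(1) disagrees with f on (0,0,0,1,0) (formula → 1, table → 0); rule it out.
(2) disagrees with f on (0,1,0,0,1) (formula → 1, table → 0); rule it out.
(4) disagrees with f on (0,0,0,0,0) (formula → 1, table → 0); rule it out.
That leaves (3). Evaluating it on every row reproduces the table of f exactly.

3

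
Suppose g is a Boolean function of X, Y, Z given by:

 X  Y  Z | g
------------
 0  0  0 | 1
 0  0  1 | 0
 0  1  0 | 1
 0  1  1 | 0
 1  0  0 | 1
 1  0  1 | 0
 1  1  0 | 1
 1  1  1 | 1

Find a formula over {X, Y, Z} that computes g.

g is 0 on only 3 rows — (0,0,1), (0,1,1), (1,0,1). Writing each as a minterm (¬X·¬Y·Z, ¬X·Y·Z, X·¬Y·Z) and OR-ing them characterizes exactly where g=0, so g is the negation of that disjunction.

g(X, Y, Z) = not ((((not X and not Y) and Z) or ((not X and Y) and Z)) or ((X and not Y) and Z))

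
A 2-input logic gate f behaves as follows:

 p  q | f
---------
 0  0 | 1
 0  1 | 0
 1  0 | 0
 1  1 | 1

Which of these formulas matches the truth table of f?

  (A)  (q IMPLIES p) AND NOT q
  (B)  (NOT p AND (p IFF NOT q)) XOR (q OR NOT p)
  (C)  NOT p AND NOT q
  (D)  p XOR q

(A) fails at (1,0): the formula yields 1, f is 0.
(C) fails at (1,1): the formula yields 0, f is 1.
(D) fails at (0,0): the formula yields 0, f is 1.
Only (B) survives; checking it on all 4 rows confirms it matches f.

B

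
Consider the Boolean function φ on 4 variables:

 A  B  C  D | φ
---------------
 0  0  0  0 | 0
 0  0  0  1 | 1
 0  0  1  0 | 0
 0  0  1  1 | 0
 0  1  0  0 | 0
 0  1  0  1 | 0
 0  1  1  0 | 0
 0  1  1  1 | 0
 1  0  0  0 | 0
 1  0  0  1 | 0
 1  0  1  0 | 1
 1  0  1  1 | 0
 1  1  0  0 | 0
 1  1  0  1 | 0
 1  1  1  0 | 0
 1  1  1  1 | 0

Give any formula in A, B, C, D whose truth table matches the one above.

φ(A, B, C, D) = (((~A & ~B) & ~C) & D) | (((A & ~B) & C) & ~D)

The 1-rows are (0,0,0,1), (1,0,1,0). Each contributes one minterm — ¬A·¬B·¬C·D; A·¬B·C·¬D — and their disjunction is a sum-of-products form of φ.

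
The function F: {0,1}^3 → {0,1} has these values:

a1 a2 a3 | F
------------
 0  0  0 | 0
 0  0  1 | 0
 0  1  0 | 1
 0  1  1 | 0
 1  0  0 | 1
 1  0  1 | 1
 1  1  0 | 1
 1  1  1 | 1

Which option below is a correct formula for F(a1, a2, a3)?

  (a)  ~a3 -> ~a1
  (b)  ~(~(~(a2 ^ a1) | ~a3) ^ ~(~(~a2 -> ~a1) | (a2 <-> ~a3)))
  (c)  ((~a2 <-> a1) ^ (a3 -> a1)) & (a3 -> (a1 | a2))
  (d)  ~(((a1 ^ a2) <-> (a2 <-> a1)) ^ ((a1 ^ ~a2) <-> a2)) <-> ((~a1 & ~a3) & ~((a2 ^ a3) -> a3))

(a) fails at (0,0,0): the formula yields 1, F is 0.
(b) fails at (0,0,1): the formula yields 1, F is 0.
(c) fails at (0,0,0): the formula yields 1, F is 0.
(d) is the remaining candidate, and it agrees with F on all 8 inputs.

d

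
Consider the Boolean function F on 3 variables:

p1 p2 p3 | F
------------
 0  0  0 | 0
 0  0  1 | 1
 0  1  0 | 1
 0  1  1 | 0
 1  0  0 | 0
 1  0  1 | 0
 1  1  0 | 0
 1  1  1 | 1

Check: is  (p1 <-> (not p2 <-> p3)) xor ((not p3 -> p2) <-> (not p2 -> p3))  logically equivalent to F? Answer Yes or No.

No

Check the formula against F row by row:
  p1=0, p2=0, p3=0: formula gives 0, F = 0 ✓
  p1=0, p2=0, p3=1: formula gives 1, F = 1 ✓
  p1=0, p2=1, p3=0: formula gives 1, F = 1 ✓
  p1=0, p2=1, p3=1: formula gives 0, F = 0 ✓
  p1=1, p2=0, p3=0: formula gives 1, but F = 0 ✗
Row (1,0,0) is a counterexample, so the formula is not equivalent to F.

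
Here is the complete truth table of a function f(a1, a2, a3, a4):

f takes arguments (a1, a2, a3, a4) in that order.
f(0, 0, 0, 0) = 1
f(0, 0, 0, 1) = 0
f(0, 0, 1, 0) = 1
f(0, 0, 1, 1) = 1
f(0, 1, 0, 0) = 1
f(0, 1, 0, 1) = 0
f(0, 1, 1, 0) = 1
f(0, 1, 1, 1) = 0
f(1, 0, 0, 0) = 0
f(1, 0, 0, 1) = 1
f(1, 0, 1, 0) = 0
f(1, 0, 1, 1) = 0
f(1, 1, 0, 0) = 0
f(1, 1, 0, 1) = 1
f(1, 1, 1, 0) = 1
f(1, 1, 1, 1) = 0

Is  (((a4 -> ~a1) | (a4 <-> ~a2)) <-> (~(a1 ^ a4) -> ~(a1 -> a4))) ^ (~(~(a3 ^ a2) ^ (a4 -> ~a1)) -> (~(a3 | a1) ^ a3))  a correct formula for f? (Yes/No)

Check the formula against f row by row:
  a1=0, a2=0, a3=0, a4=0: formula gives 1, f = 1 ✓
  a1=0, a2=0, a3=0, a4=1: formula gives 0, f = 0 ✓
  a1=0, a2=0, a3=1, a4=0: formula gives 1, f = 1 ✓
  a1=0, a2=0, a3=1, a4=1: formula gives 0, but f = 1 ✗
Row (0,0,1,1) is a counterexample, so the formula is not equivalent to f.

No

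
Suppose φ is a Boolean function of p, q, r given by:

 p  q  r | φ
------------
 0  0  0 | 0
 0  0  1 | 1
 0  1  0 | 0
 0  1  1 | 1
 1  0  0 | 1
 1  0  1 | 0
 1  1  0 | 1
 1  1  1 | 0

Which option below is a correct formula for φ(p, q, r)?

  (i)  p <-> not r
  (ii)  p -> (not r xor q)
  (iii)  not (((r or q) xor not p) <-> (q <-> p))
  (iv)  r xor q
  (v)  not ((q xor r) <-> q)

i

(ii) disagrees with φ on (0,0,0) (formula → 1, table → 0); rule it out.
(iii) disagrees with φ on (0,1,1) (formula → 0, table → 1); rule it out.
(iv) disagrees with φ on (0,1,0) (formula → 1, table → 0); rule it out.
(v) disagrees with φ on (1,0,0) (formula → 0, table → 1); rule it out.
That leaves (i). Evaluating it on every row reproduces the table of φ exactly.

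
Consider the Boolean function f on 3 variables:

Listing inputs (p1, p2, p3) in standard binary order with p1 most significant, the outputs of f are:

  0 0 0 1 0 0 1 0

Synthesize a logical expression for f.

Collect the rows where f=1 — (0,1,1), (1,1,0) — and write one minterm per row: ¬p1·p2·p3, p1·p2·¬p3. Their union (logical OR) reproduces the table exactly.

f(p1, p2, p3) = ((not p1 and p2) and p3) or ((p1 and p2) and not p3)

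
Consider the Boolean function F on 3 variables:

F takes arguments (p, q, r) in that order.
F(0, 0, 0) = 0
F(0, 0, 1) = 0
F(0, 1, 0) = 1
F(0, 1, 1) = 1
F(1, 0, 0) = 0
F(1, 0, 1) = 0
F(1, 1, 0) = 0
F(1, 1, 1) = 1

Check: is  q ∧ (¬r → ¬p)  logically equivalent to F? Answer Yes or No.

Yes

Evaluate q ∧ (¬r → ¬p) on each row and compare to F:
  p=0, q=0, r=0: formula gives 0, F = 0 ✓
  p=0, q=0, r=1: formula gives 0, F = 0 ✓
  p=0, q=1, r=0: formula gives 1, F = 1 ✓
  p=0, q=1, r=1: formula gives 1, F = 1 ✓
  p=1, q=0, r=0: formula gives 0, F = 0 ✓
  … (the remaining 3 rows also agree.)
All 8 rows match — the expression computes F exactly.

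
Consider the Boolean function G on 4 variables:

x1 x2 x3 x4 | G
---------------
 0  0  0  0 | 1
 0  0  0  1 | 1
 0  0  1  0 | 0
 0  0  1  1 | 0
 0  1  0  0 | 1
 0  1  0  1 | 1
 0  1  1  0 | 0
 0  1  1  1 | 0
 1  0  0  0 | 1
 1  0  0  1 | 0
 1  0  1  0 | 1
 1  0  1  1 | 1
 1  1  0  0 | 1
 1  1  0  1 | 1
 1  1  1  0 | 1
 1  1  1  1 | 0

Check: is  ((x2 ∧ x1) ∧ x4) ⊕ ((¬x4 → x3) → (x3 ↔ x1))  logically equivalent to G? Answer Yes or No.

Yes

Evaluate ((x2 ∧ x1) ∧ x4) ⊕ ((¬x4 → x3) → (x3 ↔ x1)) on each row and compare to G:
  x1=0, x2=0, x3=0, x4=0: formula gives 1, G = 1 ✓
  x1=0, x2=0, x3=0, x4=1: formula gives 1, G = 1 ✓
  x1=0, x2=0, x3=1, x4=0: formula gives 0, G = 0 ✓
  x1=0, x2=0, x3=1, x4=1: formula gives 0, G = 0 ✓
  … (the remaining 12 rows also agree.)
No disagreement on any input; they are logically equivalent.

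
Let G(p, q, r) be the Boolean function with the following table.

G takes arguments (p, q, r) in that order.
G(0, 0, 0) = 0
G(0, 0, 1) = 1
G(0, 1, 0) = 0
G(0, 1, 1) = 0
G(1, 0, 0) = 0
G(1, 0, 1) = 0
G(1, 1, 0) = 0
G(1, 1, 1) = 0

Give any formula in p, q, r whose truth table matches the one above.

G(p, q, r) = (¬p ∧ ¬q) ∧ r

Only row (0,0,1) gives 1. That row's minterm ¬p·¬q·r is G directly.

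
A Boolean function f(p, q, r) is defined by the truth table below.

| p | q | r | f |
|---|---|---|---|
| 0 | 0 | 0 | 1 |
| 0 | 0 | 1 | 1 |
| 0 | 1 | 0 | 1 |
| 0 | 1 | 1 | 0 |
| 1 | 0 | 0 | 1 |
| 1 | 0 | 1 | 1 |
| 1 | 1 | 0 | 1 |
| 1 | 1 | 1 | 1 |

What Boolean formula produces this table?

f(p, q, r) = ¬((¬p ∧ q) ∧ r)

Only row (0,1,1) gives 0. So f is 1 everywhere except there — the complement of the minterm ¬p·q·r.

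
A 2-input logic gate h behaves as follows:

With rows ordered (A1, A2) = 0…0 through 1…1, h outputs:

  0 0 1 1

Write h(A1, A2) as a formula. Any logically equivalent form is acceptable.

The output simply equals A1.

h(A1, A2) = A1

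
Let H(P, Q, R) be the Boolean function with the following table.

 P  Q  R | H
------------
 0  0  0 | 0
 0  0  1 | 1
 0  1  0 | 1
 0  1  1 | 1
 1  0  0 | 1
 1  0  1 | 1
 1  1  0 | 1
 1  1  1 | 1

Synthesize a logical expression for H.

The output is 1 whenever at least one input is 1 — the OR of all inputs.

H(P, Q, R) = (P | Q) | R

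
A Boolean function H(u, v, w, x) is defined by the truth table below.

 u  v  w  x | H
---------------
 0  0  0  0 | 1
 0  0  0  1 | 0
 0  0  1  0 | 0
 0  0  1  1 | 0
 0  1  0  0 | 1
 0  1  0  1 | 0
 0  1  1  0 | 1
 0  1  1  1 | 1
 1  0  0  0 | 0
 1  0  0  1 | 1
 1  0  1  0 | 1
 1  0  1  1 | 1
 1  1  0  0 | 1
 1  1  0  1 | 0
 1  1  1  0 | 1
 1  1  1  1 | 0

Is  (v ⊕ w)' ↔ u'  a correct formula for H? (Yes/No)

No

Test each input against both H and the formula:
  u=0, v=0, w=0, x=0: formula gives 1, H = 1 ✓
  u=0, v=0, w=0, x=1: formula gives 1, but H = 0 ✗
Row (0,0,0,1) is a counterexample, so the formula is not equivalent to H.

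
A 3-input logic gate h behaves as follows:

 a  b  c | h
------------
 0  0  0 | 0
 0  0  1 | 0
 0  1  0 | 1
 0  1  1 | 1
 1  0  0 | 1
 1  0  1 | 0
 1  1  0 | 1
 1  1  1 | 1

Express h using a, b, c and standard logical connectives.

The 0-rows are (0,0,0), (0,0,1), (1,0,1). Take each as a conjunction (¬a·¬b·¬c, ¬a·¬b·c, a·¬b·c), form their disjunction, and complement — that gives a formula that is 1 everywhere h is.

h(a, b, c) = ((((a' · b') · c') + ((a' · b') · c)) + ((a · b') · c))'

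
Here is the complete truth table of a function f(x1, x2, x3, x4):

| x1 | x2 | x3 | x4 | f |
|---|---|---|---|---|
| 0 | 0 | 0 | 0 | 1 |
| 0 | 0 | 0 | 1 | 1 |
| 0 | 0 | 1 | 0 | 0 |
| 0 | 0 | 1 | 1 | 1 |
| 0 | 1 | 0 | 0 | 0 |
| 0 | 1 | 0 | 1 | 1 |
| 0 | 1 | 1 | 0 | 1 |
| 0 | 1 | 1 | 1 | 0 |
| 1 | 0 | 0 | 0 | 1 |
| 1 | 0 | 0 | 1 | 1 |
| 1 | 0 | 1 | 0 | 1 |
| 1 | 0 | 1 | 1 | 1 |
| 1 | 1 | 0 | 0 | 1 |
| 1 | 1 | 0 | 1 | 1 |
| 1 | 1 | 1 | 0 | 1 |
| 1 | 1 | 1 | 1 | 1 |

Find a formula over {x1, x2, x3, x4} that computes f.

f(x1, x2, x3, x4) = NOT (((((NOT x1 AND NOT x2) AND x3) AND NOT x4) OR (((NOT x1 AND x2) AND NOT x3) AND NOT x4)) OR (((NOT x1 AND x2) AND x3) AND x4))

The 0-rows are (0,0,1,0), (0,1,0,0), (0,1,1,1). Take each as a conjunction (¬x1·¬x2·x3·¬x4, ¬x1·x2·¬x3·¬x4, ¬x1·x2·x3·x4), form their disjunction, and complement — that gives a formula that is 1 everywhere f is.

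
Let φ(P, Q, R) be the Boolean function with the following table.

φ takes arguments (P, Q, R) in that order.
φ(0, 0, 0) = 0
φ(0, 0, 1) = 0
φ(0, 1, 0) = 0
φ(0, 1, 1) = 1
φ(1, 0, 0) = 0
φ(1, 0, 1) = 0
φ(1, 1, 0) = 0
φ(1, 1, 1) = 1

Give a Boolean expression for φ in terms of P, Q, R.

φ(P, Q, R) = ((NOT P AND Q) AND R) OR ((P AND Q) AND R)

Collect the rows where φ=1 — (0,1,1), (1,1,1) — and write one minterm per row: ¬P·Q·R, P·Q·R. Their union (logical OR) reproduces the table exactly.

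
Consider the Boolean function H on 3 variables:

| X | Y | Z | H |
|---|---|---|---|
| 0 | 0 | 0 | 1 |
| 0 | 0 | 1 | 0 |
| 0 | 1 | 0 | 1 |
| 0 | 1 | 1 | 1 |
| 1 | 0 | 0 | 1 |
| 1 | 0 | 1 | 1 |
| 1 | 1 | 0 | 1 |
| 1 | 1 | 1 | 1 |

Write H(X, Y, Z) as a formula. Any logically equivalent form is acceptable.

H is 0 on exactly one input, (0,0,1), whose minterm is ¬X·¬Y·Z. So H is the negation of that single conjunction.

H(X, Y, Z) = ¬((¬X ∧ ¬Y) ∧ Z)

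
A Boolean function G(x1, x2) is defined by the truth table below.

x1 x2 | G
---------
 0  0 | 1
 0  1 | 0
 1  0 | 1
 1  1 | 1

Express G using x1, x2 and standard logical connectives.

This is x2 → x1 (false only at 0,1).

G(x1, x2) = x2 → x1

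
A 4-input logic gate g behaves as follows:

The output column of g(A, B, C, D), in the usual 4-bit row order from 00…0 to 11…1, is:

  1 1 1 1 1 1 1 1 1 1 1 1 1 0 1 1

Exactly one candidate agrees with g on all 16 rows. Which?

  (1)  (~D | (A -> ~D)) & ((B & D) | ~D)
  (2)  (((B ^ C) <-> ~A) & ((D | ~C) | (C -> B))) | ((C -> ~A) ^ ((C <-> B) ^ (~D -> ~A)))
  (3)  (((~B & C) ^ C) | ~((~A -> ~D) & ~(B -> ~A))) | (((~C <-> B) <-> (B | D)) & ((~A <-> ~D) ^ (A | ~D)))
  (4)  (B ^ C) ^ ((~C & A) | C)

3

(1) fails at (0,0,0,1): the formula yields 0, g is 1.
(2) fails at (0,0,1,0): the formula yields 0, g is 1.
(4) fails at (0,0,0,0): the formula yields 0, g is 1.
Only (3) survives; checking it on all 16 rows confirms it matches g.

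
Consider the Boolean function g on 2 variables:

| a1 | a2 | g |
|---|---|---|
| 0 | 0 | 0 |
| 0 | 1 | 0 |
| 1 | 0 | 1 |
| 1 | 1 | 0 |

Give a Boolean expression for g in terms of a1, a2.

g(a1, a2) = a1 & ~a2

1 only at (1,0): a1 AND NOT a2.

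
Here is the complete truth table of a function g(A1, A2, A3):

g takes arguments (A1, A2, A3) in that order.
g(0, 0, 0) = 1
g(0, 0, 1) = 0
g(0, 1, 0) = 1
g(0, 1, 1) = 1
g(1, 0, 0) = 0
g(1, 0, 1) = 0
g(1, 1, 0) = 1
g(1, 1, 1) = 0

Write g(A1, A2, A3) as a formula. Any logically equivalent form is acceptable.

g(A1, A2, A3) = ((((NOT A1 AND NOT A2) AND NOT A3) OR ((NOT A1 AND A2) AND NOT A3)) OR ((NOT A1 AND A2) AND A3)) OR ((A1 AND A2) AND NOT A3)

Collect the rows where g=1 — (0,0,0), (0,1,0), (0,1,1), (1,1,0) — and write one minterm per row: ¬A1·¬A2·¬A3, ¬A1·A2·¬A3, ¬A1·A2·A3, A1·A2·¬A3. Their union (logical OR) reproduces the table exactly.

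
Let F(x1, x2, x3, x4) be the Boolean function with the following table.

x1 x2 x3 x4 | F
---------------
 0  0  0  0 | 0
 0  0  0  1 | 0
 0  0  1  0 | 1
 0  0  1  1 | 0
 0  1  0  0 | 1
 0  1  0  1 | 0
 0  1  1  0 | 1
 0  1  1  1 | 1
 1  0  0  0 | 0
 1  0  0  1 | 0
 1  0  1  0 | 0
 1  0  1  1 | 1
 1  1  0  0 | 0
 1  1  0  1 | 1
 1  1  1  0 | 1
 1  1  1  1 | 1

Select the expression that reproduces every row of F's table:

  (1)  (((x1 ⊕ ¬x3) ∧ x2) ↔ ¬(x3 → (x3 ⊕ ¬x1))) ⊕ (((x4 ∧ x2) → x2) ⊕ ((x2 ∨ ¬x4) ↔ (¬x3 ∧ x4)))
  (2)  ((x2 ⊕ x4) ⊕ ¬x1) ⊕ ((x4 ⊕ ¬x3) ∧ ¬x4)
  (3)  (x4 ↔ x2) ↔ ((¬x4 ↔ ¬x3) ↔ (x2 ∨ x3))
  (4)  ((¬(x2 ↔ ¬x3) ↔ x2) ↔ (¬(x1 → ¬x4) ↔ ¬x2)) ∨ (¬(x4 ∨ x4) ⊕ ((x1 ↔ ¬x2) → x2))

(2): at (0,1,0,1) it gives 1, but F = 0 — eliminated.
(3): at (0,0,1,0) it gives 0, but F = 1 — eliminated.
(4): at (0,0,0,0) it gives 1, but F = 0 — eliminated.
(1) is the remaining candidate, and it agrees with F on all 16 inputs.

1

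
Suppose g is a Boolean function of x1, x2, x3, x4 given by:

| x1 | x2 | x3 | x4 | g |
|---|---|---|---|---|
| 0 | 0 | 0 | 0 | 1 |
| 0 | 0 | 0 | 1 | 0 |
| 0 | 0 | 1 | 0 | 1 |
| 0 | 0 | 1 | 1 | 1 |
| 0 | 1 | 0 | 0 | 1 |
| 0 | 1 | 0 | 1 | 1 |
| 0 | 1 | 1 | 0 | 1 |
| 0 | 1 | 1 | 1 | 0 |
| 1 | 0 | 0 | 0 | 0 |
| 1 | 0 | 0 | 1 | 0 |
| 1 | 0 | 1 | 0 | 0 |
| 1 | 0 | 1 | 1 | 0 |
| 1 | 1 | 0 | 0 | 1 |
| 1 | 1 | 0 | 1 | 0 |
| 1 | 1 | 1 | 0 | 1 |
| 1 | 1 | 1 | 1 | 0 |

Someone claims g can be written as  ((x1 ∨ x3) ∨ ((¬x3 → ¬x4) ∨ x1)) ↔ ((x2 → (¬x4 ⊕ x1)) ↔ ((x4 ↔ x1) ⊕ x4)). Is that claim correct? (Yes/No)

Evaluate ((x1 ∨ x3) ∨ ((¬x3 → ¬x4) ∨ x1)) ↔ ((x2 → (¬x4 ⊕ x1)) ↔ ((x4 ↔ x1) ⊕ x4)) on each row and compare to g:
  x1=0, x2=0, x3=0, x4=0: formula gives 1, g = 1 ✓
  x1=0, x2=0, x3=0, x4=1: formula gives 0, g = 0 ✓
  x1=0, x2=0, x3=1, x4=0: formula gives 1, g = 1 ✓
  x1=0, x2=0, x3=1, x4=1: formula gives 1, g = 1 ✓
  …and likewise for the remaining 12 rows.
Every row agrees, so the formula is equivalent.

Yes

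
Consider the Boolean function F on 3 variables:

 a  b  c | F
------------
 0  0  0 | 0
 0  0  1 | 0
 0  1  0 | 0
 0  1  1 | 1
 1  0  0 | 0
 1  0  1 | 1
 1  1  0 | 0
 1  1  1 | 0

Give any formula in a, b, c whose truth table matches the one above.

F(a, b, c) = ((NOT a AND b) AND c) OR ((a AND NOT b) AND c)

Collect the rows where F=1 — (0,1,1), (1,0,1) — and write one minterm per row: ¬a·b·c, a·¬b·c. Their union (logical OR) reproduces the table exactly.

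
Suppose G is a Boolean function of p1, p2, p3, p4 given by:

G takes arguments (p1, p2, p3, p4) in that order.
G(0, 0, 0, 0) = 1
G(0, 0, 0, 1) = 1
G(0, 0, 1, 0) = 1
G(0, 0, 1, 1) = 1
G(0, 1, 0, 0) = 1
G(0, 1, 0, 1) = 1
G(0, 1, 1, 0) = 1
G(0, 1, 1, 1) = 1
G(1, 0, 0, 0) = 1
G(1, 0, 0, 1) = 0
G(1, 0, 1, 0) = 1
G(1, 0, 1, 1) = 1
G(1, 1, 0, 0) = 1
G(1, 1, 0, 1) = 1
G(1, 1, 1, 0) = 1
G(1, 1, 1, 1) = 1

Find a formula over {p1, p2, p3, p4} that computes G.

G(p1, p2, p3, p4) = ¬(((p1 ∧ ¬p2) ∧ ¬p3) ∧ p4)

G is 0 on exactly one input, (1,0,0,1), whose minterm is p1·¬p2·¬p3·p4. So G is the negation of that single conjunction.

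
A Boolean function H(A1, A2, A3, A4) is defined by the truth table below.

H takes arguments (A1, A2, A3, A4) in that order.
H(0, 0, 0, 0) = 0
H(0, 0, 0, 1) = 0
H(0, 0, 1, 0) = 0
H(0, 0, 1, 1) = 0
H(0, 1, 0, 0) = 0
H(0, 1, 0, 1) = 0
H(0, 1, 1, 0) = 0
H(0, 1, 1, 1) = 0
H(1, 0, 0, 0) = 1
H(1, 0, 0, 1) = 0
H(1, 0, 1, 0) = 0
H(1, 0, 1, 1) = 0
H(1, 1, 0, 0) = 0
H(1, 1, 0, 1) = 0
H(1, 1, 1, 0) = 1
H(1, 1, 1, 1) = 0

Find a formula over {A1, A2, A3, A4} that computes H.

Collect the rows where H=1 — (1,0,0,0), (1,1,1,0) — and write one minterm per row: A1·¬A2·¬A3·¬A4, A1·A2·A3·¬A4. Their union (logical OR) reproduces the table exactly.

H(A1, A2, A3, A4) = (((A1 and not A2) and not A3) and not A4) or (((A1 and A2) and A3) and not A4)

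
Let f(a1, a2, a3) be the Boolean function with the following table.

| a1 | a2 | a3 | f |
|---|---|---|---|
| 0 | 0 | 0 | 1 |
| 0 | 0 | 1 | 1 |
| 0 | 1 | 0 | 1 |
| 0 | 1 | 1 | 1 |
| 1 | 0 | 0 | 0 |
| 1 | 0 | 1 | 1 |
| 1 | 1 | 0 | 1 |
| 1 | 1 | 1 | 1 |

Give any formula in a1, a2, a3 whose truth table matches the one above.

f is 0 on exactly one input, (1,0,0), whose minterm is a1·¬a2·¬a3. So f is the negation of that single conjunction.

f(a1, a2, a3) = NOT ((a1 AND NOT a2) AND NOT a3)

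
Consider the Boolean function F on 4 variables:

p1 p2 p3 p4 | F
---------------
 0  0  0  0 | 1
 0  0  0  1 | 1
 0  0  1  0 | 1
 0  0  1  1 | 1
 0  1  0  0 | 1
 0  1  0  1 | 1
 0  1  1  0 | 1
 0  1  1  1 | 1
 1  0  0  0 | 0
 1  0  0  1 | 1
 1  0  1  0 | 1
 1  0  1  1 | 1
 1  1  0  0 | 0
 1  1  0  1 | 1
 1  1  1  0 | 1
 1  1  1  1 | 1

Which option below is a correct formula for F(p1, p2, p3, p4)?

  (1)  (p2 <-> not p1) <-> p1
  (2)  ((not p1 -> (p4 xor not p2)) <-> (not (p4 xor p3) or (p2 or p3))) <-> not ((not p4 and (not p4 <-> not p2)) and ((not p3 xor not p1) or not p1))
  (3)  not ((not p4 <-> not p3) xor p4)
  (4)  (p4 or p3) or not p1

(1) disagrees with F on (0,1,0,0) (formula → 0, table → 1); rule it out.
(2) disagrees with F on (0,0,0,0) (formula → 0, table → 1); rule it out.
(3) disagrees with F on (0,0,0,0) (formula → 0, table → 1); rule it out.
Only (4) survives; checking it on all 16 rows confirms it matches F.

4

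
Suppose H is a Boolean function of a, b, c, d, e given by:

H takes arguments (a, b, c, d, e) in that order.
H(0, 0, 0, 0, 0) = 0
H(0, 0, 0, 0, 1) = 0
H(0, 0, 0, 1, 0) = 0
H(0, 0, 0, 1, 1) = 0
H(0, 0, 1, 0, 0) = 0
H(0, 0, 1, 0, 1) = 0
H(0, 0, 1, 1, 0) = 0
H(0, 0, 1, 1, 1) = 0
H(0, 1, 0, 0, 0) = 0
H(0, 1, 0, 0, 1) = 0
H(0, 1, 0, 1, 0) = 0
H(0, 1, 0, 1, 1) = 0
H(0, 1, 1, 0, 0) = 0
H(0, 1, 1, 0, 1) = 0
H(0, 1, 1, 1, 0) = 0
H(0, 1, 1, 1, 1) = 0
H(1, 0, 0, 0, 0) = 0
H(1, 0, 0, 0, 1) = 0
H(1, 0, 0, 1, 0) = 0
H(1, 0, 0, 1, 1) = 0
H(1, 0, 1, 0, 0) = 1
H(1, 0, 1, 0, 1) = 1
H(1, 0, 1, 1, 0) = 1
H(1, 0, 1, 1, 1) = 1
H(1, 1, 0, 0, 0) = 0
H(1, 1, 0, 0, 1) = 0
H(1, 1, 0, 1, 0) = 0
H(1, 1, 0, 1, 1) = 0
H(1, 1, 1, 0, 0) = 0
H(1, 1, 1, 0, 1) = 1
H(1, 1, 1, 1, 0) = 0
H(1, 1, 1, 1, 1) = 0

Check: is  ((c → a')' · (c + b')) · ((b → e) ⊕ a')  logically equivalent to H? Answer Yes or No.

Check the formula against H row by row:
  a=0, b=0, c=0, d=0, e=0: formula gives 0, H = 0 ✓
  a=0, b=0, c=0, d=0, e=1: formula gives 0, H = 0 ✓
  a=0, b=0, c=0, d=1, e=0: formula gives 0, H = 0 ✓
  a=0, b=0, c=0, d=1, e=1: formula gives 0, H = 0 ✓
  …
  a=1, b=1, c=1, d=1, e=1: formula gives 1, but H = 0 ✗
Since they disagree at (1,1,1,1,1), the expression is not a correct formula for H.

No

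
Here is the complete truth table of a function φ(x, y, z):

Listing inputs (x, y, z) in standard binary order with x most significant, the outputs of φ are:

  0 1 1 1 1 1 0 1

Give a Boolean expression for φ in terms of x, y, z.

φ(x, y, z) = ¬(((¬x ∧ ¬y) ∧ ¬z) ∨ ((x ∧ y) ∧ ¬z))

The 0-rows are (0,0,0), (1,1,0). Take each as a conjunction (¬x·¬y·¬z, x·y·¬z), form their disjunction, and complement — that gives a formula that is 1 everywhere φ is.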